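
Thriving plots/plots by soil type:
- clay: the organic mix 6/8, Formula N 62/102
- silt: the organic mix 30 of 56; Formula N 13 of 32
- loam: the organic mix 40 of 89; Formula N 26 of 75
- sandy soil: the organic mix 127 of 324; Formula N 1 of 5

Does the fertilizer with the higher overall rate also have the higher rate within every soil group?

Clay: the organic mix 6/8 = 75.0%, Formula N 62/102 = 60.8% → the organic mix
Silt: the organic mix 30/56 = 53.6%, Formula N 13/32 = 40.6% → the organic mix
Loam: the organic mix 40/89 = 44.9%, Formula N 26/75 = 34.7% → the organic mix
Sandy soil: the organic mix 127/324 = 39.2%, Formula N 1/5 = 20.0% → the organic mix
Overall: the organic mix 203/477 = 42.6%, Formula N 102/214 = 47.7% → Formula N
The organic mix wins each soil group but Formula N wins overall — the comparison reverses. The organic mix's plots skew toward sandy soil, which has a lower base rate.

No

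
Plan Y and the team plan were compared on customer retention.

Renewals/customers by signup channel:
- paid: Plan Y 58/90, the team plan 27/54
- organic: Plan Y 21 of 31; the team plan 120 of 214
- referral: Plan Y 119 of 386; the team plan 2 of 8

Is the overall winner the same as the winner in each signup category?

Paid: Plan Y 58/90 = 64.4%, the team plan 27/54 = 50.0% → Plan Y
Organic: Plan Y 21/31 = 67.7%, the team plan 120/214 = 56.1% → Plan Y
Referral: Plan Y 119/386 = 30.8%, the team plan 2/8 = 25.0% → Plan Y
Overall: Plan Y 198/507 = 39.1%, the team plan 149/276 = 54.0% → the team plan
Plan Y wins each signup group but the team plan wins overall — the comparison reverses. Plan Y's customers skew toward referral, which has a lower base rate.

No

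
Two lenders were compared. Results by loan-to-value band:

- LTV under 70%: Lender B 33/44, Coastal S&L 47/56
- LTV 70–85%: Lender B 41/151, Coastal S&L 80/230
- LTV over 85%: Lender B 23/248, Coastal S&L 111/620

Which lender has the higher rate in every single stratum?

Coastal S&L

LTV under 70%: Lender B 33/44 = 75.0%, Coastal S&L 47/56 = 83.9% → Coastal S&L
LTV 70–85%: Lender B 41/151 = 27.2%, Coastal S&L 80/230 = 34.8% → Coastal S&L
LTV over 85%: Lender B 23/248 = 9.3%, Coastal S&L 111/620 = 17.9% → Coastal S&L
Coastal S&L has the higher rate in all 3 groups.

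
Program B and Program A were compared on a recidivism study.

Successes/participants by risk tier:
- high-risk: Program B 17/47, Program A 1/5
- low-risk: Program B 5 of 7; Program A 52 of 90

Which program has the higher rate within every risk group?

High-risk: Program B 17/47 = 36.2%, Program A 1/5 = 20.0% → Program B
Low-risk: Program B 5/7 = 71.4%, Program A 52/90 = 57.8% → Program B
Program B has the higher rate in both groups.

Program B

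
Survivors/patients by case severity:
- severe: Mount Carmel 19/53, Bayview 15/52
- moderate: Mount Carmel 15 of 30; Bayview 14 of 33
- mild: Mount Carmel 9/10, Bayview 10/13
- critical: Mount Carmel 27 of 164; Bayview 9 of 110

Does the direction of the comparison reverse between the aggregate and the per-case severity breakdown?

No

Severe: Mount Carmel 19/53 = 35.8%, Bayview 15/52 = 28.8% → Mount Carmel
Moderate: Mount Carmel 15/30 = 50.0%, Bayview 14/33 = 42.4% → Mount Carmel
Mild: Mount Carmel 9/10 = 90.0%, Bayview 10/13 = 76.9% → Mount Carmel
Critical: Mount Carmel 27/164 = 16.5%, Bayview 9/110 = 8.2% → Mount Carmel
Overall: Mount Carmel 70/257 = 27.2%, Bayview 48/208 = 23.1% → Mount Carmel
Mount Carmel wins overall and in every case group — no reversal.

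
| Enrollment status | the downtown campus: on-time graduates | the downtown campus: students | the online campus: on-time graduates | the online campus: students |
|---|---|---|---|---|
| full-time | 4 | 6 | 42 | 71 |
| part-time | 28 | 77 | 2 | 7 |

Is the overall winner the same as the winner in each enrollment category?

Full-time: the downtown campus 4/6 = 66.7%, the online campus 42/71 = 59.2% → the downtown campus
Part-time: the downtown campus 28/77 = 36.4%, the online campus 2/7 = 28.6% → the downtown campus
Overall: the downtown campus 32/83 = 38.6%, the online campus 44/78 = 56.4% → the online campus
The downtown campus wins each enrollment group but the online campus wins overall — the comparison reverses. The downtown campus's students skew toward part-time, which has a lower base rate.

No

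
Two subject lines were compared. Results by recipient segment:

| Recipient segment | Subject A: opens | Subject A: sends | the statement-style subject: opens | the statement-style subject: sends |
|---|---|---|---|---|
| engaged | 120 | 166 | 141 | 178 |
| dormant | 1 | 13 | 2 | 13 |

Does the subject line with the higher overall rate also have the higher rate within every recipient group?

Engaged: Subject A 120/166 = 72.3%, the statement-style subject 141/178 = 79.2% → the statement-style subject
Dormant: Subject A 1/13 = 7.7%, the statement-style subject 2/13 = 15.4% → the statement-style subject
Overall: Subject A 121/179 = 67.6%, the statement-style subject 143/191 = 74.9% → the statement-style subject
The statement-style subject wins overall and in every recipient group — no reversal.

Yes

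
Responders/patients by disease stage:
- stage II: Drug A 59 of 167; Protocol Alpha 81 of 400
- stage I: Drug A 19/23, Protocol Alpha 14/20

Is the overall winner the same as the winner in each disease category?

Yes

Stage II: Drug A 59/167 = 35.3%, Protocol Alpha 81/400 = 20.2% → Drug A
Stage I: Drug A 19/23 = 82.6%, Protocol Alpha 14/20 = 70.0% → Drug A
Overall: Drug A 78/190 = 41.1%, Protocol Alpha 95/420 = 22.6% → Drug A
Drug A wins overall and in every disease group — no reversal.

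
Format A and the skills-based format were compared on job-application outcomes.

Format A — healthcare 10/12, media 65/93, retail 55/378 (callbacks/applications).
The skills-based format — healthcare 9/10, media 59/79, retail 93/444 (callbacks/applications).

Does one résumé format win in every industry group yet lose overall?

Healthcare: Format A 10/12 = 83.3%, the skills-based format 9/10 = 90.0% → the skills-based format
Media: Format A 65/93 = 69.9%, the skills-based format 59/79 = 74.7% → the skills-based format
Retail: Format A 55/378 = 14.6%, the skills-based format 93/444 = 20.9% → the skills-based format
Overall: Format A 130/483 = 26.9%, the skills-based format 161/533 = 30.2% → the skills-based format
The skills-based format wins overall and in every industry group — no reversal.

No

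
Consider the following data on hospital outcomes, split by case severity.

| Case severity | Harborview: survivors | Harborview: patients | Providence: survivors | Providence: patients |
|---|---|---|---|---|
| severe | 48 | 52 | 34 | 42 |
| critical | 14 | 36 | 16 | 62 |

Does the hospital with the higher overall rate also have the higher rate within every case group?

Yes

Severe: Harborview 48/52 = 92.3%, Providence 34/42 = 81.0% → Harborview
Critical: Harborview 14/36 = 38.9%, Providence 16/62 = 25.8% → Harborview
Overall: Harborview 62/88 = 70.5%, Providence 50/104 = 48.1% → Harborview
Harborview wins overall and in every case group — no reversal.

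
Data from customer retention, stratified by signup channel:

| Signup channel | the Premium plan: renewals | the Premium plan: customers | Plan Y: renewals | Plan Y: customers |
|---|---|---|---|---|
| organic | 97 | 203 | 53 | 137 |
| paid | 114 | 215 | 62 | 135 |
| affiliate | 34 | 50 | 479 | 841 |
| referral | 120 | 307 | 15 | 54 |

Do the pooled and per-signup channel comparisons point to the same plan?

Organic: the Premium plan 97/203 = 47.8%, Plan Y 53/137 = 38.7% → the Premium plan
Paid: the Premium plan 114/215 = 53.0%, Plan Y 62/135 = 45.9% → the Premium plan
Affiliate: the Premium plan 34/50 = 68.0%, Plan Y 479/841 = 57.0% → the Premium plan
Referral: the Premium plan 120/307 = 39.1%, Plan Y 15/54 = 27.8% → the Premium plan
Overall: the Premium plan 365/775 = 47.1%, Plan Y 609/1167 = 52.2% → Plan Y
The Premium plan wins each signup group but Plan Y wins overall — the comparison reverses. The Premium plan's customers skew toward referral, which has a lower base rate.

No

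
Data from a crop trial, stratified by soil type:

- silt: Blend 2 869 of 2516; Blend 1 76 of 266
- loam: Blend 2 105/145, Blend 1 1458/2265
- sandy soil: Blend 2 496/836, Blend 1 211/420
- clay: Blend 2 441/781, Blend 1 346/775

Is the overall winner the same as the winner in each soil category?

No

Silt: Blend 2 869/2516 = 34.5%, Blend 1 76/266 = 28.6% → Blend 2
Loam: Blend 2 105/145 = 72.4%, Blend 1 1458/2265 = 64.4% → Blend 2
Sandy soil: Blend 2 496/836 = 59.3%, Blend 1 211/420 = 50.2% → Blend 2
Clay: Blend 2 441/781 = 56.5%, Blend 1 346/775 = 44.6% → Blend 2
Overall: Blend 2 1911/4278 = 44.7%, Blend 1 2091/3726 = 56.1% → Blend 1
Blend 2 wins each soil group but Blend 1 wins overall — the comparison reverses. Blend 2's plots skew toward silt, which has a lower base rate.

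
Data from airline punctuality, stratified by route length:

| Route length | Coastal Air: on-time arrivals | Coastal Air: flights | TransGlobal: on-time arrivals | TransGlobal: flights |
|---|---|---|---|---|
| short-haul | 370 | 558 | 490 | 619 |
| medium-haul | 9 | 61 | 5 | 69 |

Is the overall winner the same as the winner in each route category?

Short-haul: Coastal Air 370/558 = 66.3%, TransGlobal 490/619 = 79.2% → TransGlobal
Medium-haul: Coastal Air 9/61 = 14.8%, TransGlobal 5/69 = 7.2% → Coastal Air
Overall: Coastal Air 379/619 = 61.2%, TransGlobal 495/688 = 71.9% → TransGlobal
Neither sweeps: Coastal Air wins 1 of 2 groups, TransGlobal wins 1. TransGlobal wins overall but not every group — no Simpson reversal.

No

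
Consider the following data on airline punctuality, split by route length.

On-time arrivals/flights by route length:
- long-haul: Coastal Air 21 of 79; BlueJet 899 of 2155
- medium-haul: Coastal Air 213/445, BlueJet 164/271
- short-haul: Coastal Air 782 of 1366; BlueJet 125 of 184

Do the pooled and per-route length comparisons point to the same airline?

Long-haul: Coastal Air 21/79 = 26.6%, BlueJet 899/2155 = 41.7% → BlueJet
Medium-haul: Coastal Air 213/445 = 47.9%, BlueJet 164/271 = 60.5% → BlueJet
Short-haul: Coastal Air 782/1366 = 57.2%, BlueJet 125/184 = 67.9% → BlueJet
Overall: Coastal Air 1016/1890 = 53.8%, BlueJet 1188/2610 = 45.5% → Coastal Air
BlueJet wins each route group but Coastal Air wins overall — the comparison reverses. BlueJet's flights skew toward long-haul, which has a lower base rate.

No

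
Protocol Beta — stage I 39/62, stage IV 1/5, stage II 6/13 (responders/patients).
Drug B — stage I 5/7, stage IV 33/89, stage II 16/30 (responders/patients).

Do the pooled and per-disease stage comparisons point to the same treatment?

No

Stage I: Protocol Beta 39/62 = 62.9%, Drug B 5/7 = 71.4% → Drug B
Stage IV: Protocol Beta 1/5 = 20.0%, Drug B 33/89 = 37.1% → Drug B
Stage II: Protocol Beta 6/13 = 46.2%, Drug B 16/30 = 53.3% → Drug B
Overall: Protocol Beta 46/80 = 57.5%, Drug B 54/126 = 42.9% → Protocol Beta
Drug B wins each disease group but Protocol Beta wins overall — the comparison reverses. Drug B's patients skew toward stage IV, which has a lower base rate.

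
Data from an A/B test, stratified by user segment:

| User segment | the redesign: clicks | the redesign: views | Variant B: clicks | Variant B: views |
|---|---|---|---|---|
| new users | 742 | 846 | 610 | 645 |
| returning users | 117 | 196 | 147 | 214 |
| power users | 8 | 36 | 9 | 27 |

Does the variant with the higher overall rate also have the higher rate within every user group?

New users: the redesign 742/846 = 87.7%, Variant B 610/645 = 94.6% → Variant B
Returning users: the redesign 117/196 = 59.7%, Variant B 147/214 = 68.7% → Variant B
Power users: the redesign 8/36 = 22.2%, Variant B 9/27 = 33.3% → Variant B
Overall: the redesign 867/1078 = 80.4%, Variant B 766/886 = 86.5% → Variant B
Variant B wins overall and in every user group — no reversal.

Yes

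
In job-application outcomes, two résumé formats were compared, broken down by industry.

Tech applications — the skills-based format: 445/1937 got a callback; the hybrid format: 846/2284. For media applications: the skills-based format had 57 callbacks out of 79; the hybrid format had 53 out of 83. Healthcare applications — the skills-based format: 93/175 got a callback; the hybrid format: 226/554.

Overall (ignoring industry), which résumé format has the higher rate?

Tech: the skills-based format 445/1937 = 23.0%, the hybrid format 846/2284 = 37.0% → the hybrid format
Media: the skills-based format 57/79 = 72.2%, the hybrid format 53/83 = 63.9% → the skills-based format
Healthcare: the skills-based format 93/175 = 53.1%, the hybrid format 226/554 = 40.8% → the skills-based format
Overall: the skills-based format 595/2191 = 27.2%, the hybrid format 1125/2921 = 38.5% → the hybrid format
(Neither sweeps every industry group, but the hybrid format has the higher pooled rate.)

the hybrid format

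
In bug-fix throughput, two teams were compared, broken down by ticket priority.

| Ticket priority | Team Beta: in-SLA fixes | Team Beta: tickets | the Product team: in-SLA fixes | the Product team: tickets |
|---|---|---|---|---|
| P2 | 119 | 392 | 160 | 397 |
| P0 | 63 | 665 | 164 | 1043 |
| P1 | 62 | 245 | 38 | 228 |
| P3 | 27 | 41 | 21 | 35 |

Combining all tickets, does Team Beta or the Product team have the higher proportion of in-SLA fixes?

the Product team

P2: Team Beta 119/392 = 30.4%, the Product team 160/397 = 40.3% → the Product team
P0: Team Beta 63/665 = 9.5%, the Product team 164/1043 = 15.7% → the Product team
P1: Team Beta 62/245 = 25.3%, the Product team 38/228 = 16.7% → Team Beta
P3: Team Beta 27/41 = 65.9%, the Product team 21/35 = 60.0% → Team Beta
Overall: Team Beta 271/1343 = 20.2%, the Product team 383/1703 = 22.5% → the Product team
(Neither sweeps every ticket group, but the Product team has the higher pooled rate.)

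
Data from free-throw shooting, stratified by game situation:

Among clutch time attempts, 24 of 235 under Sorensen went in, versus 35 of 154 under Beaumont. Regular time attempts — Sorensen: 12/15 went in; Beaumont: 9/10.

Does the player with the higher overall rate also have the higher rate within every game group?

Clutch time: Sorensen 24/235 = 10.2%, Beaumont 35/154 = 22.7% → Beaumont
Regular time: Sorensen 12/15 = 80.0%, Beaumont 9/10 = 90.0% → Beaumont
Overall: Sorensen 36/250 = 14.4%, Beaumont 44/164 = 26.8% → Beaumont
Beaumont wins overall and in every game group — no reversal.

Yes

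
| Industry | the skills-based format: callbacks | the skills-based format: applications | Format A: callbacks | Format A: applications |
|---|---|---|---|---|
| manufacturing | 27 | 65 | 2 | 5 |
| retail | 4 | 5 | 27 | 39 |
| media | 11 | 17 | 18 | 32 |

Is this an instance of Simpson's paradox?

Manufacturing: the skills-based format 27/65 = 41.5%, Format A 2/5 = 40.0% → the skills-based format
Retail: the skills-based format 4/5 = 80.0%, Format A 27/39 = 69.2% → the skills-based format
Media: the skills-based format 11/17 = 64.7%, Format A 18/32 = 56.2% → the skills-based format
Overall: the skills-based format 42/87 = 48.3%, Format A 47/76 = 61.8% → Format A
The skills-based format wins each industry group but Format A wins overall — the comparison reverses. The skills-based format's applications skew toward manufacturing, which has a lower base rate.

Yes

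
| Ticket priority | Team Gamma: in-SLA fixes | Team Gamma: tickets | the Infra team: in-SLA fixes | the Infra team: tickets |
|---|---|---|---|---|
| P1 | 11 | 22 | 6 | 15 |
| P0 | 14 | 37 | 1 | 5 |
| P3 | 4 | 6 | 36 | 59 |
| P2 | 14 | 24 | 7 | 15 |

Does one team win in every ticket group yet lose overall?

P1: Team Gamma 11/22 = 50.0%, the Infra team 6/15 = 40.0% → Team Gamma
P0: Team Gamma 14/37 = 37.8%, the Infra team 1/5 = 20.0% → Team Gamma
P3: Team Gamma 4/6 = 66.7%, the Infra team 36/59 = 61.0% → Team Gamma
P2: Team Gamma 14/24 = 58.3%, the Infra team 7/15 = 46.7% → Team Gamma
Overall: Team Gamma 43/89 = 48.3%, the Infra team 50/94 = 53.2% → the Infra team
Team Gamma wins each ticket group but the Infra team wins overall — the comparison reverses. Team Gamma's tickets skew toward P0, which has a lower base rate.

Yes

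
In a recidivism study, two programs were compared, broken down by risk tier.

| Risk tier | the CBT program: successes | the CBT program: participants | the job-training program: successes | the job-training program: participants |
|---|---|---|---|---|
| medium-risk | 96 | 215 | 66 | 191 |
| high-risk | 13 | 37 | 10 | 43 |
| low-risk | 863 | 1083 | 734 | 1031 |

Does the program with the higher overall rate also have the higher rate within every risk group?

Medium-risk: the CBT program 96/215 = 44.7%, the job-training program 66/191 = 34.6% → the CBT program
High-risk: the CBT program 13/37 = 35.1%, the job-training program 10/43 = 23.3% → the CBT program
Low-risk: the CBT program 863/1083 = 79.7%, the job-training program 734/1031 = 71.2% → the CBT program
Overall: the CBT program 972/1335 = 72.8%, the job-training program 810/1265 = 64.0% → the CBT program
The CBT program wins overall and in every risk group — no reversal.

Yes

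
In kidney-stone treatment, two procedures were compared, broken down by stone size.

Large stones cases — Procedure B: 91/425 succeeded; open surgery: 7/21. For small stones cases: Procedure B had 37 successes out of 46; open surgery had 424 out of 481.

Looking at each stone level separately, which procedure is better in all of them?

open surgery

Large stones: Procedure B 91/425 = 21.4%, open surgery 7/21 = 33.3% → open surgery
Small stones: Procedure B 37/46 = 80.4%, open surgery 424/481 = 88.1% → open surgery
Open surgery has the higher rate in both groups.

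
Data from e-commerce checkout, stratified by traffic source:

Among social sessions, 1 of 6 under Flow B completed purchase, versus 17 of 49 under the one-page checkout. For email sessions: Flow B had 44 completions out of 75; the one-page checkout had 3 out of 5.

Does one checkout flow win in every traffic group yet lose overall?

Social: Flow B 1/6 = 16.7%, the one-page checkout 17/49 = 34.7% → the one-page checkout
Email: Flow B 44/75 = 58.7%, the one-page checkout 3/5 = 60.0% → the one-page checkout
Overall: Flow B 45/81 = 55.6%, the one-page checkout 20/54 = 37.0% → Flow B
The one-page checkout wins each traffic group but Flow B wins overall — the comparison reverses. The one-page checkout's sessions skew toward social, which has a lower base rate.

Yes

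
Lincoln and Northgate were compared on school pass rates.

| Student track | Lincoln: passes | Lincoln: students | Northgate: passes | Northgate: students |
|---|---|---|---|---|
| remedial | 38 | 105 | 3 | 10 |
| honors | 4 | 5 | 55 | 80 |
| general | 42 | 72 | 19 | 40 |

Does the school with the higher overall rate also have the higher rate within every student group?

Remedial: Lincoln 38/105 = 36.2%, Northgate 3/10 = 30.0% → Lincoln
Honors: Lincoln 4/5 = 80.0%, Northgate 55/80 = 68.8% → Lincoln
General: Lincoln 42/72 = 58.3%, Northgate 19/40 = 47.5% → Lincoln
Overall: Lincoln 84/182 = 46.2%, Northgate 77/130 = 59.2% → Northgate
Lincoln wins each student group but Northgate wins overall — the comparison reverses. Lincoln's students skew toward remedial, which has a lower base rate.

No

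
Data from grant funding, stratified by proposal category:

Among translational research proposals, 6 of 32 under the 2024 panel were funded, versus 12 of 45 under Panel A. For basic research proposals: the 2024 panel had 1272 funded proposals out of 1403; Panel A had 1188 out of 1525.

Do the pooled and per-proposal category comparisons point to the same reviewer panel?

Translational research: the 2024 panel 6/32 = 18.8%, Panel A 12/45 = 26.7% → Panel A
Basic research: the 2024 panel 1272/1403 = 90.7%, Panel A 1188/1525 = 77.9% → the 2024 panel
Overall: the 2024 panel 1278/1435 = 89.1%, Panel A 1200/1570 = 76.4% → the 2024 panel
Neither sweeps: the 2024 panel wins 1 of 2 groups, Panel A wins 1. The 2024 panel wins overall but not every group — no Simpson reversal.

No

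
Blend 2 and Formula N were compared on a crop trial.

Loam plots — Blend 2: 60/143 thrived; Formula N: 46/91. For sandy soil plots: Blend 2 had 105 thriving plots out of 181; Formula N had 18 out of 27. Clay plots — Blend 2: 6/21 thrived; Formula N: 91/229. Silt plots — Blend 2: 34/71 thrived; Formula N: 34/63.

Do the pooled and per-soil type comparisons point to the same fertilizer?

Loam: Blend 2 60/143 = 42.0%, Formula N 46/91 = 50.5% → Formula N
Sandy soil: Blend 2 105/181 = 58.0%, Formula N 18/27 = 66.7% → Formula N
Clay: Blend 2 6/21 = 28.6%, Formula N 91/229 = 39.7% → Formula N
Silt: Blend 2 34/71 = 47.9%, Formula N 34/63 = 54.0% → Formula N
Overall: Blend 2 205/416 = 49.3%, Formula N 189/410 = 46.1% → Blend 2
Formula N wins each soil group but Blend 2 wins overall — the comparison reverses. Formula N's plots skew toward clay, which has a lower base rate.

No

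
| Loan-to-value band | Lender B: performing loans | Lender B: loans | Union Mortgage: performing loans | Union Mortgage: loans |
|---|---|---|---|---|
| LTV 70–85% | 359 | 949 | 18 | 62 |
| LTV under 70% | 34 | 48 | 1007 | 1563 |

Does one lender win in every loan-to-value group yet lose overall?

LTV 70–85%: Lender B 359/949 = 37.8%, Union Mortgage 18/62 = 29.0% → Lender B
LTV under 70%: Lender B 34/48 = 70.8%, Union Mortgage 1007/1563 = 64.4% → Lender B
Overall: Lender B 393/997 = 39.4%, Union Mortgage 1025/1625 = 63.1% → Union Mortgage
Lender B wins each loan-to-value group but Union Mortgage wins overall — the comparison reverses. Lender B's loans skew toward LTV 70–85%, which has a lower base rate.

Yes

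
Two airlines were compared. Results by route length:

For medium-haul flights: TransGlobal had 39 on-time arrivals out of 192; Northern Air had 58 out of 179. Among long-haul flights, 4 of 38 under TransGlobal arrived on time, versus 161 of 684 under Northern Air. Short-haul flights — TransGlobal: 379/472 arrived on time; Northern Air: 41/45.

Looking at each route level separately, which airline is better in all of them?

Medium-haul: TransGlobal 39/192 = 20.3%, Northern Air 58/179 = 32.4% → Northern Air
Long-haul: TransGlobal 4/38 = 10.5%, Northern Air 161/684 = 23.5% → Northern Air
Short-haul: TransGlobal 379/472 = 80.3%, Northern Air 41/45 = 91.1% → Northern Air
Northern Air has the higher rate in all 3 groups.

Northern Air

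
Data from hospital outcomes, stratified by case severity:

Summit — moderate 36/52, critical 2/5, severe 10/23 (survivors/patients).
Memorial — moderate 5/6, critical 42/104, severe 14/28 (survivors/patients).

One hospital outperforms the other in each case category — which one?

Memorial

Moderate: Summit 36/52 = 69.2%, Memorial 5/6 = 83.3% → Memorial
Critical: Summit 2/5 = 40.0%, Memorial 42/104 = 40.4% → Memorial
Severe: Summit 10/23 = 43.5%, Memorial 14/28 = 50.0% → Memorial
Memorial has the higher rate in all 3 groups.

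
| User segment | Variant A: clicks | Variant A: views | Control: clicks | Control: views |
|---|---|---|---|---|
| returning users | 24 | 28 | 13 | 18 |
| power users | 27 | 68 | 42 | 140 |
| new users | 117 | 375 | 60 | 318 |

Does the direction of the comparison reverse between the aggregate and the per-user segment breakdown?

No

Returning users: Variant A 24/28 = 85.7%, Control 13/18 = 72.2% → Variant A
Power users: Variant A 27/68 = 39.7%, Control 42/140 = 30.0% → Variant A
New users: Variant A 117/375 = 31.2%, Control 60/318 = 18.9% → Variant A
Overall: Variant A 168/471 = 35.7%, Control 115/476 = 24.2% → Variant A
Variant A wins overall and in every user group — no reversal.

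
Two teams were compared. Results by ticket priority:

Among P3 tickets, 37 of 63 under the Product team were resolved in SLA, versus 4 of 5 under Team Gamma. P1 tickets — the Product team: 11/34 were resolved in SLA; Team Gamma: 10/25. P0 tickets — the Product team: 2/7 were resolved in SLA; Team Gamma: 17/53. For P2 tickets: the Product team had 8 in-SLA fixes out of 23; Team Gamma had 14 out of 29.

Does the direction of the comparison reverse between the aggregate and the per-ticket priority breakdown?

Yes

P3: the Product team 37/63 = 58.7%, Team Gamma 4/5 = 80.0% → Team Gamma
P1: the Product team 11/34 = 32.4%, Team Gamma 10/25 = 40.0% → Team Gamma
P0: the Product team 2/7 = 28.6%, Team Gamma 17/53 = 32.1% → Team Gamma
P2: the Product team 8/23 = 34.8%, Team Gamma 14/29 = 48.3% → Team Gamma
Overall: the Product team 58/127 = 45.7%, Team Gamma 45/112 = 40.2% → the Product team
Team Gamma wins each ticket group but the Product team wins overall — the comparison reverses. Team Gamma's tickets skew toward P0, which has a lower base rate.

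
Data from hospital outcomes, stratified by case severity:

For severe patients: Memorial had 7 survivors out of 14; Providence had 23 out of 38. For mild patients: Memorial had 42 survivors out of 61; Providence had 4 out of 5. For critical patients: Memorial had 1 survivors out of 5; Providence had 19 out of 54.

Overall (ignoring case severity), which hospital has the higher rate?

Severe: Memorial 7/14 = 50.0%, Providence 23/38 = 60.5% → Providence
Mild: Memorial 42/61 = 68.9%, Providence 4/5 = 80.0% → Providence
Critical: Memorial 1/5 = 20.0%, Providence 19/54 = 35.2% → Providence
Overall: Memorial 50/80 = 62.5%, Providence 46/97 = 47.4% → Memorial
(Providence wins every case group but Memorial wins overall — Providence's patients skew toward the low-rate critical group.)

Memorial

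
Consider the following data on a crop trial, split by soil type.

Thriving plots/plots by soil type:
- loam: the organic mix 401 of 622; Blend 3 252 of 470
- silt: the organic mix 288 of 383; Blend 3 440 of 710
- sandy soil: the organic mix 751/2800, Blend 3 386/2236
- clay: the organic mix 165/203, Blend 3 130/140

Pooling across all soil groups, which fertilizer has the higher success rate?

the organic mix

Loam: the organic mix 401/622 = 64.5%, Blend 3 252/470 = 53.6% → the organic mix
Silt: the organic mix 288/383 = 75.2%, Blend 3 440/710 = 62.0% → the organic mix
Sandy soil: the organic mix 751/2800 = 26.8%, Blend 3 386/2236 = 17.3% → the organic mix
Clay: the organic mix 165/203 = 81.3%, Blend 3 130/140 = 92.9% → Blend 3
Overall: the organic mix 1605/4008 = 40.0%, Blend 3 1208/3556 = 34.0% → the organic mix
(Neither sweeps every soil group, but the organic mix has the higher pooled rate.)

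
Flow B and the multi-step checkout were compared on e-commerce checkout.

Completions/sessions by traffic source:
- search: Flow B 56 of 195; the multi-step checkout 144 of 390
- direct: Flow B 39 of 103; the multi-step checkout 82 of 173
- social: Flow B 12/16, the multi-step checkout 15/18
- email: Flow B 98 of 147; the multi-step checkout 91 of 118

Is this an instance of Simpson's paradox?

Search: Flow B 56/195 = 28.7%, the multi-step checkout 144/390 = 36.9% → the multi-step checkout
Direct: Flow B 39/103 = 37.9%, the multi-step checkout 82/173 = 47.4% → the multi-step checkout
Social: Flow B 12/16 = 75.0%, the multi-step checkout 15/18 = 83.3% → the multi-step checkout
Email: Flow B 98/147 = 66.7%, the multi-step checkout 91/118 = 77.1% → the multi-step checkout
Overall: Flow B 205/461 = 44.5%, the multi-step checkout 332/699 = 47.5% → the multi-step checkout
The multi-step checkout wins overall and in every traffic group — no reversal.

No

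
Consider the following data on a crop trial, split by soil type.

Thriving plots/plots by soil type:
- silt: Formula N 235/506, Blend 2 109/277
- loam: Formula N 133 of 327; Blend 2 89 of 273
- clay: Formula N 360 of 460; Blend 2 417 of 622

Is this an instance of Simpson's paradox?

Silt: Formula N 235/506 = 46.4%, Blend 2 109/277 = 39.4% → Formula N
Loam: Formula N 133/327 = 40.7%, Blend 2 89/273 = 32.6% → Formula N
Clay: Formula N 360/460 = 78.3%, Blend 2 417/622 = 67.0% → Formula N
Overall: Formula N 728/1293 = 56.3%, Blend 2 615/1172 = 52.5% → Formula N
Formula N wins overall and in every soil group — no reversal.

No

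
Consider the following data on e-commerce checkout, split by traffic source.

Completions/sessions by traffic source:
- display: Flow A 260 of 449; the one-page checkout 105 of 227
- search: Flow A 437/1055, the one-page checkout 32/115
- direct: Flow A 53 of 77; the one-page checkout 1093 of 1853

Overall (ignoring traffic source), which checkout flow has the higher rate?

the one-page checkout

Display: Flow A 260/449 = 57.9%, the one-page checkout 105/227 = 46.3% → Flow A
Search: Flow A 437/1055 = 41.4%, the one-page checkout 32/115 = 27.8% → Flow A
Direct: Flow A 53/77 = 68.8%, the one-page checkout 1093/1853 = 59.0% → Flow A
Overall: Flow A 750/1581 = 47.4%, the one-page checkout 1230/2195 = 56.0% → the one-page checkout
(Flow A wins every traffic group but the one-page checkout wins overall — Flow A's sessions skew toward the low-rate search group.)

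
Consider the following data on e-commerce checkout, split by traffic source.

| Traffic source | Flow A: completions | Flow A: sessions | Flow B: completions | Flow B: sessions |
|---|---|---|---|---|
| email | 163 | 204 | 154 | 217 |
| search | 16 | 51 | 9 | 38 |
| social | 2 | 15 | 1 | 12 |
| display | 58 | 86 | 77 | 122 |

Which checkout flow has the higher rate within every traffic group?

Email: Flow A 163/204 = 79.9%, Flow B 154/217 = 71.0% → Flow A
Search: Flow A 16/51 = 31.4%, Flow B 9/38 = 23.7% → Flow A
Social: Flow A 2/15 = 13.3%, Flow B 1/12 = 8.3% → Flow A
Display: Flow A 58/86 = 67.4%, Flow B 77/122 = 63.1% → Flow A
Flow A has the higher rate in all 4 groups.

Flow A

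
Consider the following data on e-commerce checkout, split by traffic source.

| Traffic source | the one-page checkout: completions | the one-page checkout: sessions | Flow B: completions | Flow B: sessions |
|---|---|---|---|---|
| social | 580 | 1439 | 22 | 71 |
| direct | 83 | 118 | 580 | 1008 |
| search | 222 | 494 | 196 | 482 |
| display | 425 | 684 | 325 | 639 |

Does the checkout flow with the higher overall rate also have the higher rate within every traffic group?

No

Social: the one-page checkout 580/1439 = 40.3%, Flow B 22/71 = 31.0% → the one-page checkout
Direct: the one-page checkout 83/118 = 70.3%, Flow B 580/1008 = 57.5% → the one-page checkout
Search: the one-page checkout 222/494 = 44.9%, Flow B 196/482 = 40.7% → the one-page checkout
Display: the one-page checkout 425/684 = 62.1%, Flow B 325/639 = 50.9% → the one-page checkout
Overall: the one-page checkout 1310/2735 = 47.9%, Flow B 1123/2200 = 51.0% → Flow B
The one-page checkout wins each traffic group but Flow B wins overall — the comparison reverses. The one-page checkout's sessions skew toward social, which has a lower base rate.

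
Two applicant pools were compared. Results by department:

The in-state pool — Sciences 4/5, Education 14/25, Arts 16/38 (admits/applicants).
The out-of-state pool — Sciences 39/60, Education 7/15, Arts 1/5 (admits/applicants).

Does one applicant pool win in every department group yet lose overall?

Yes

Sciences: the in-state pool 4/5 = 80.0%, the out-of-state pool 39/60 = 65.0% → the in-state pool
Education: the in-state pool 14/25 = 56.0%, the out-of-state pool 7/15 = 46.7% → the in-state pool
Arts: the in-state pool 16/38 = 42.1%, the out-of-state pool 1/5 = 20.0% → the in-state pool
Overall: the in-state pool 34/68 = 50.0%, the out-of-state pool 47/80 = 58.8% → the out-of-state pool
The in-state pool wins each department group but the out-of-state pool wins overall — the comparison reverses. The in-state pool's applicants skew toward Arts, which has a lower base rate.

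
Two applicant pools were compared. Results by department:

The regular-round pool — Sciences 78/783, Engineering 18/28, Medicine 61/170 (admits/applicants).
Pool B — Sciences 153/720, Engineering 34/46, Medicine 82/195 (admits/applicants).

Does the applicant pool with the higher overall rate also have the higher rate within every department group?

Sciences: the regular-round pool 78/783 = 10.0%, Pool B 153/720 = 21.2% → Pool B
Engineering: the regular-round pool 18/28 = 64.3%, Pool B 34/46 = 73.9% → Pool B
Medicine: the regular-round pool 61/170 = 35.9%, Pool B 82/195 = 42.1% → Pool B
Overall: the regular-round pool 157/981 = 16.0%, Pool B 269/961 = 28.0% → Pool B
Pool B wins overall and in every department group — no reversal.

Yes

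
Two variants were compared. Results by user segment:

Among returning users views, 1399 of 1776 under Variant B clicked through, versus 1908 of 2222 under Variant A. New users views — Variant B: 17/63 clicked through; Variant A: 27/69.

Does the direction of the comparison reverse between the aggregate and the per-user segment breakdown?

No

Returning users: Variant B 1399/1776 = 78.8%, Variant A 1908/2222 = 85.9% → Variant A
New users: Variant B 17/63 = 27.0%, Variant A 27/69 = 39.1% → Variant A
Overall: Variant B 1416/1839 = 77.0%, Variant A 1935/2291 = 84.5% → Variant A
Variant A wins overall and in every user group — no reversal.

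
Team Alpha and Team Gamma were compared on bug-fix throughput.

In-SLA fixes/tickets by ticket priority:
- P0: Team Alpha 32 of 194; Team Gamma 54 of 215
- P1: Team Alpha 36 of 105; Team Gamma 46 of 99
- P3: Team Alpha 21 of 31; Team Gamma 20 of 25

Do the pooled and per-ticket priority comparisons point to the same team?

P0: Team Alpha 32/194 = 16.5%, Team Gamma 54/215 = 25.1% → Team Gamma
P1: Team Alpha 36/105 = 34.3%, Team Gamma 46/99 = 46.5% → Team Gamma
P3: Team Alpha 21/31 = 67.7%, Team Gamma 20/25 = 80.0% → Team Gamma
Overall: Team Alpha 89/330 = 27.0%, Team Gamma 120/339 = 35.4% → Team Gamma
Team Gamma wins overall and in every ticket group — no reversal.

Yes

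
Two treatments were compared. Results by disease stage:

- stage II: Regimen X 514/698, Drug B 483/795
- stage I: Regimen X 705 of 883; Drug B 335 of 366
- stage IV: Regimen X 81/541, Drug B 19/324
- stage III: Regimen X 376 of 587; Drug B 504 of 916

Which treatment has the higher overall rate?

Stage II: Regimen X 514/698 = 73.6%, Drug B 483/795 = 60.8% → Regimen X
Stage I: Regimen X 705/883 = 79.8%, Drug B 335/366 = 91.5% → Drug B
Stage IV: Regimen X 81/541 = 15.0%, Drug B 19/324 = 5.9% → Regimen X
Stage III: Regimen X 376/587 = 64.1%, Drug B 504/916 = 55.0% → Regimen X
Overall: Regimen X 1676/2709 = 61.9%, Drug B 1341/2401 = 55.9% → Regimen X
(Neither sweeps every disease group, but Regimen X has the higher pooled rate.)

Regimen X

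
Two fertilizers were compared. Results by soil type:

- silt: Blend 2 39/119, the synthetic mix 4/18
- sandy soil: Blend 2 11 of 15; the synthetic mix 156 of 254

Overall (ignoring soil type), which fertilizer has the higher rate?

Silt: Blend 2 39/119 = 32.8%, the synthetic mix 4/18 = 22.2% → Blend 2
Sandy soil: Blend 2 11/15 = 73.3%, the synthetic mix 156/254 = 61.4% → Blend 2
Overall: Blend 2 50/134 = 37.3%, the synthetic mix 160/272 = 58.8% → the synthetic mix
(Blend 2 wins every soil group but the synthetic mix wins overall — Blend 2's plots skew toward the low-rate silt group.)

the synthetic mix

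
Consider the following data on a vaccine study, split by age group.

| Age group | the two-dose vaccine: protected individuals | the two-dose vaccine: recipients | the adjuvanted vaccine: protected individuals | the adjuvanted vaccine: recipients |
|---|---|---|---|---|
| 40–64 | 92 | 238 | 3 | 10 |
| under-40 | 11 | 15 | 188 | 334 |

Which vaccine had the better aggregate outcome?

40–64: the two-dose vaccine 92/238 = 38.7%, the adjuvanted vaccine 3/10 = 30.0% → the two-dose vaccine
Under-40: the two-dose vaccine 11/15 = 73.3%, the adjuvanted vaccine 188/334 = 56.3% → the two-dose vaccine
Overall: the two-dose vaccine 103/253 = 40.7%, the adjuvanted vaccine 191/344 = 55.5% → the adjuvanted vaccine
(The two-dose vaccine wins every age group but the adjuvanted vaccine wins overall — the two-dose vaccine's recipients skew toward the low-rate 40–64 group.)

the adjuvanted vaccine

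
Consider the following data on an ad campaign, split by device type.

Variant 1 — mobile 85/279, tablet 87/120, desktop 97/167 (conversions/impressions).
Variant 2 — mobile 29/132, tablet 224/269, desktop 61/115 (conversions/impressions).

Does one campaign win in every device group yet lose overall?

Mobile: Variant 1 85/279 = 30.5%, Variant 2 29/132 = 22.0% → Variant 1
Tablet: Variant 1 87/120 = 72.5%, Variant 2 224/269 = 83.3% → Variant 2
Desktop: Variant 1 97/167 = 58.1%, Variant 2 61/115 = 53.0% → Variant 1
Overall: Variant 1 269/566 = 47.5%, Variant 2 314/516 = 60.9% → Variant 2
Neither sweeps: Variant 1 wins 2 of 3 groups, Variant 2 wins 1. Variant 2 wins overall but not every group — no Simpson reversal.

No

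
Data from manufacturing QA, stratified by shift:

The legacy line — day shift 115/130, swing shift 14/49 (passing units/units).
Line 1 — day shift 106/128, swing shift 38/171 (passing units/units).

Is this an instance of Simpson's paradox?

No

Day shift: the legacy line 115/130 = 88.5%, Line 1 106/128 = 82.8% → the legacy line
Swing shift: the legacy line 14/49 = 28.6%, Line 1 38/171 = 22.2% → the legacy line
Overall: the legacy line 129/179 = 72.1%, Line 1 144/299 = 48.2% → the legacy line
The legacy line wins overall and in every shift group — no reversal.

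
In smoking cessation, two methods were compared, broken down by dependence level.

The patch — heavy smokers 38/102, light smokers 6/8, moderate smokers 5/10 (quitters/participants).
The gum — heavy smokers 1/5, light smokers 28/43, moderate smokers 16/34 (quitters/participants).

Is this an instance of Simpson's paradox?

Yes

Heavy smokers: the patch 38/102 = 37.3%, the gum 1/5 = 20.0% → the patch
Light smokers: the patch 6/8 = 75.0%, the gum 28/43 = 65.1% → the patch
Moderate smokers: the patch 5/10 = 50.0%, the gum 16/34 = 47.1% → the patch
Overall: the patch 49/120 = 40.8%, the gum 45/82 = 54.9% → the gum
The patch wins each dependence group but the gum wins overall — the comparison reverses. The patch's participants skew toward heavy smokers, which has a lower base rate.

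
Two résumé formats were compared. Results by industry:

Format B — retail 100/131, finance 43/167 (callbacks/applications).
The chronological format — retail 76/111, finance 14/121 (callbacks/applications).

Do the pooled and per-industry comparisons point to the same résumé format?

Retail: Format B 100/131 = 76.3%, the chronological format 76/111 = 68.5% → Format B
Finance: Format B 43/167 = 25.7%, the chronological format 14/121 = 11.6% → Format B
Overall: Format B 143/298 = 48.0%, the chronological format 90/232 = 38.8% → Format B
Format B wins overall and in every industry group — no reversal.

Yes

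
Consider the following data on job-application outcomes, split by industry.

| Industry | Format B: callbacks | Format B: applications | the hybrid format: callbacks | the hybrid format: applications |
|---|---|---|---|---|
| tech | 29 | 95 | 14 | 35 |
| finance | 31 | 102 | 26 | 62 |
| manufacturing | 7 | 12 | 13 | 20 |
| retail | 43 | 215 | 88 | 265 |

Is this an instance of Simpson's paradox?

Tech: Format B 29/95 = 30.5%, the hybrid format 14/35 = 40.0% → the hybrid format
Finance: Format B 31/102 = 30.4%, the hybrid format 26/62 = 41.9% → the hybrid format
Manufacturing: Format B 7/12 = 58.3%, the hybrid format 13/20 = 65.0% → the hybrid format
Retail: Format B 43/215 = 20.0%, the hybrid format 88/265 = 33.2% → the hybrid format
Overall: Format B 110/424 = 25.9%, the hybrid format 141/382 = 36.9% → the hybrid format
The hybrid format wins overall and in every industry group — no reversal.

No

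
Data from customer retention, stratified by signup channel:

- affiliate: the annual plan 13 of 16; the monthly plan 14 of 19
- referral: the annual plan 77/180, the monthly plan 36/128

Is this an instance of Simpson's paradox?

No

Affiliate: the annual plan 13/16 = 81.2%, the monthly plan 14/19 = 73.7% → the annual plan
Referral: the annual plan 77/180 = 42.8%, the monthly plan 36/128 = 28.1% → the annual plan
Overall: the annual plan 90/196 = 45.9%, the monthly plan 50/147 = 34.0% → the annual plan
The annual plan wins overall and in every signup group — no reversal.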